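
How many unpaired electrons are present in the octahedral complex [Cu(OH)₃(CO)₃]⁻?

Ligand charges: 3×(-1) from OH⁻ and 3×(+0) from CO sum to -3; with overall charge -1, Cu is +2.
Cu²⁺: group 11, so d-count = 11 − 2 = 9.
Configuration: t2g^6 e_g^3, giving 1 unpaired electron.

1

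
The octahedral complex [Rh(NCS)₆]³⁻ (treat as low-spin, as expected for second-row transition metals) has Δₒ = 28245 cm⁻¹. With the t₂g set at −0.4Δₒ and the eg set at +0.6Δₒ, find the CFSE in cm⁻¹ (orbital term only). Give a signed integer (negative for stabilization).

-67788

Each NCS⁻ contributes -1; 6 × (-1) = -6. With overall charge -3, Rh is in the +3 oxidation state.
Rh³⁺: group 9, so d-count = 9 − 3 = 6.
The d⁶ electrons fill as t₂g⁶ eg⁰.
Orbital CFSE = 6(-0.4) + 0(0.6) = -2.4Δₒ = -2.4 × 28245 = -67788 cm⁻¹.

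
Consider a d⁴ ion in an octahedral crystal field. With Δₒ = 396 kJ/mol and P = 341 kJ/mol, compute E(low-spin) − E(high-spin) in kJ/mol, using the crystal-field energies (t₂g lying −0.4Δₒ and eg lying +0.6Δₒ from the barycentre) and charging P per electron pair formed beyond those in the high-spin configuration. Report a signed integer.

High-spin d⁴ fills as t₂g³ eg¹ with CFSE 3(−0.4) + 1(+0.6) = -0.6Δₒ = -238 kJ/mol.
Low-spin: t₂g⁴ eg⁰, orbital CFSE = -1.6Δₒ = -634 kJ/mol; plus 1 excess pair × P = +341 kJ/mol; total -293 kJ/mol.
Thus E(LS) − E(HS) = -55 kJ/mol.

-55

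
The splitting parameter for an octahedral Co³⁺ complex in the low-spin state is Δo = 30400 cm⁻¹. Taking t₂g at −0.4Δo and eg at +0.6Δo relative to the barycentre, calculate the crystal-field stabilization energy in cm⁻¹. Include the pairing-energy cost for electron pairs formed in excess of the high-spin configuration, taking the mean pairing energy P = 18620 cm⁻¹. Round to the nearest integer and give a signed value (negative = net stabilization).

-35720

Co is in group 9, so Co³⁺ is d⁶ (9 − 3 = 6).
The d⁶ electrons fill as t₂g⁶ eg⁰.
Orbital CFSE = 6(-0.4) + 0(0.6) = -2.4Δo = -2.4 × 30400 = -72960 cm⁻¹.
High-spin d⁶ would be t₂g⁴ eg² with 1 pair; low-spin has 3, so 2 excess pairs cost +2P = +37240 cm⁻¹.
Overall CFSE = -72960 + 37240 = -35720 cm⁻¹.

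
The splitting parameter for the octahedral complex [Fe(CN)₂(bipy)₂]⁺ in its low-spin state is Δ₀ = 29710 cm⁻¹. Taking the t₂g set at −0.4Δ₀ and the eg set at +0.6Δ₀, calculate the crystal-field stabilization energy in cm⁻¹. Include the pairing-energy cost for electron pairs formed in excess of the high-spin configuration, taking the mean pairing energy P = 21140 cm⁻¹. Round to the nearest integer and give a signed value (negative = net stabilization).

-17140

Ligand charges: 2×(-1) from CN⁻ and 2×(+0) from bipy sum to -2; with overall charge +1, Fe is +3.
Group 8 minus oxidation state +3 gives a d⁵ configuration for Fe³⁺.
Electron filling gives t₂g⁵ eg⁰.
CFSE(orbital) = 5×(-0.4Δ₀) + 0×(0.6Δ₀) = -2.0Δ₀; with Δ₀ = 29710 cm⁻¹ that is -59420 cm⁻¹.
Pairing penalty: 2 pairs vs 0 in the high-spin reference → 2 extra × P = 42280 cm⁻¹.
Combining: -59420 + 42280 = -17140 cm⁻¹.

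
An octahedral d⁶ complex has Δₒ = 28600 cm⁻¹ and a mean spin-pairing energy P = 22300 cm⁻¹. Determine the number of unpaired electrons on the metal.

0

Δₒ > P, so pairing is preferred: the ground state is low-spin.
That gives t2g^6 e_g^0.
Unpaired electrons: 0.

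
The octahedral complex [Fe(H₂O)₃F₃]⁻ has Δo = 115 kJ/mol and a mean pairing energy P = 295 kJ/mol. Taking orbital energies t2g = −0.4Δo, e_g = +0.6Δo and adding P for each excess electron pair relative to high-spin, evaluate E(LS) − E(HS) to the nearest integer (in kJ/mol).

Ligand charges: 3×(+0) from H₂O and 3×(-1) from F⁻ sum to -3; with overall charge -1, Fe is +2.
Group 8 minus oxidation state +2 gives a d⁶ configuration for Fe²⁺.
High-spin: t2g^4 e_g^2, CFSE = -0.4Δo = -46 kJ/mol.
For low-spin the configuration is t2g^6 e_g^0: orbital energy -2.4 × 115 = -276 kJ/mol, and 2 additional pairs relative to high-spin add 590 kJ/mol, giving 314 kJ/mol.
The difference is 314 − (-46) = 360 kJ/mol, so high-spin lies lower.

360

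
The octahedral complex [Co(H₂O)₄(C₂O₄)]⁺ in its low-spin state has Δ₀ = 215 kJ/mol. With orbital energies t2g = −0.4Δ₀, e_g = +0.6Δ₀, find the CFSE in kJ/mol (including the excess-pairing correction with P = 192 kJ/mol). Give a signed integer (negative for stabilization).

-132

Ligand charges: 4×(+0) from H₂O and 1×(-2) from C₂O₄²⁻ sum to -2; with overall charge +1, Co is +3.
Group 9 minus oxidation state +3 gives a d⁶ configuration for Co³⁺.
Configuration: t2g^6 e_g^0.
The orbital stabilization is -2.4Δ₀ = -2.4 × 215 = -516 kJ/mol.
Relative to high-spin t2g^4 e_g^2 (1 paired), the low-spin configuration has 2 additional pairs, contributing +2 × 192 = +384 kJ/mol.
Net CFSE = -516 + 384 = -132 kJ/mol.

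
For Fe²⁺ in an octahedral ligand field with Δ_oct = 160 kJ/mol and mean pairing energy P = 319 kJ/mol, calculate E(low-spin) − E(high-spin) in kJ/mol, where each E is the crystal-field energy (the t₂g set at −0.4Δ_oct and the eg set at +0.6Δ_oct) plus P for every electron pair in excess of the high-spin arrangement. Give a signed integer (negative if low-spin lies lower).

Fe²⁺: group 8, so d-count = 8 − 2 = 6.
High-spin: t₂g⁴ eg², CFSE = -0.4Δ_oct = -64 kJ/mol.
Low-spin t₂g⁶ eg⁰ gives -2.4Δ_oct = -384 kJ/mol, but forming 2 extra pairs costs 2P = 638 kJ/mol, so E(LS) = -384 + 638 = 254 kJ/mol.
Thus E(LS) − E(HS) = 318 kJ/mol.

318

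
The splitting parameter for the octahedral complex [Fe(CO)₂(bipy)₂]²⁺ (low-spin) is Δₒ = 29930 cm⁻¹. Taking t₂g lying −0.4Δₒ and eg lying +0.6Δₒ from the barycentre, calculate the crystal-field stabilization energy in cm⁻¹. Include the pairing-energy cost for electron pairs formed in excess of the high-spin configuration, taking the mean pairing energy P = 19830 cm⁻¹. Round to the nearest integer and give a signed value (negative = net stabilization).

Ligand charges: 2×(+0) from CO and 2×(+0) from bipy sum to +0; with overall charge +2, Fe is +2.
Fe sits in group 8; removing 2 electrons leaves Fe²⁺ with 8 − 2 = 6 d electrons.
Configuration: t₂g⁶ eg⁰.
Orbital CFSE = 6(-0.4) + 0(0.6) = -2.4Δₒ = -2.4 × 29930 = -71832 cm⁻¹.
High-spin d⁶ would be t₂g⁴ eg² with 1 pair; low-spin has 3, so 2 excess pairs cost +2P = +39660 cm⁻¹.
Overall CFSE = -71832 + 39660 = -32172 cm⁻¹.

-32172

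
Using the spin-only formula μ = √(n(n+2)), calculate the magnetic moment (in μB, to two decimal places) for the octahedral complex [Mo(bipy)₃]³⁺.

3.87 μB

bipy is neutral, so the +3 overall charge sits on Mo: oxidation state +3.
Mo sits in group 6; removing 3 electrons leaves Mo³⁺ with 6 − 3 = 3 d electrons.
Configuration: t₂g³ eg⁰ → 3 unpaired electrons.
μ(spin-only) = √[3(3+2)] = √15 ≈ 3.87 μB.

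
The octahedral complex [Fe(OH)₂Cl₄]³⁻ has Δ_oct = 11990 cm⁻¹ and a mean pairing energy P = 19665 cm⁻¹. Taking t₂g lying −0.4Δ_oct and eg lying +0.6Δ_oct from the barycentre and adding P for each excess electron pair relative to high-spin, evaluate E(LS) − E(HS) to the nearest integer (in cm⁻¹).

Ligand charges: 2×(-1) from OH⁻ and 4×(-1) from Cl⁻ sum to -6; with overall charge -3, Fe is +3.
Fe³⁺: group 8, so d-count = 8 − 3 = 5.
In the high-spin limit (t₂g³ eg²) the orbital term is 0.0Δ_oct = 0 cm⁻¹, with no excess pairing.
For low-spin the configuration is t₂g⁵ eg⁰: orbital energy -2.0 × 11990 = -23980 cm⁻¹, and 2 additional pairs relative to high-spin add 39330 cm⁻¹, giving 15350 cm⁻¹.
Thus E(LS) − E(HS) = 15350 cm⁻¹.

15350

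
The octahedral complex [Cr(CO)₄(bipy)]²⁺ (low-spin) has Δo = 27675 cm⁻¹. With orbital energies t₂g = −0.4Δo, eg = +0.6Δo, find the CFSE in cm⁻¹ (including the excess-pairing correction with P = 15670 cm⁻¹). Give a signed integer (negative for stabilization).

-28610

Ligand charges: 4×(+0) from CO and 1×(+0) from bipy sum to +0; with overall charge +2, Cr is +2.
Group 6 minus oxidation state +2 gives a d⁴ configuration for Cr²⁺.
The d⁴ electrons fill as t₂g⁴ eg⁰.
CFSE(orbital) = 4×(-0.4Δo) + 0×(0.6Δo) = -1.6Δo; with Δo = 27675 cm⁻¹ that is -44280 cm⁻¹.
Relative to high-spin t₂g³ eg¹ (0 paired), the low-spin configuration has 1 additional pair, contributing +1 × 15670 = +15670 cm⁻¹.
Combining: -44280 + 15670 = -28610 cm⁻¹.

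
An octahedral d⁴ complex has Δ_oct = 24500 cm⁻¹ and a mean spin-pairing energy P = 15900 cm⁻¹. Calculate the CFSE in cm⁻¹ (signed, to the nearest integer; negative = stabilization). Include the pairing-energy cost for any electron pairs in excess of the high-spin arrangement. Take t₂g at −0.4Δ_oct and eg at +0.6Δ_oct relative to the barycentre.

-23300

With Δ_oct > P the complex is low-spin.
Configuration: t₂g⁴ eg⁰.
Orbital CFSE = -1.6Δ_oct = -1.6 × 24500 = -39200 cm⁻¹.
Excess pairs vs high-spin: 1 − 0 = 1; pairing cost = +15900 cm⁻¹.
Net CFSE = -39200 + 15900 = -23300 cm⁻¹.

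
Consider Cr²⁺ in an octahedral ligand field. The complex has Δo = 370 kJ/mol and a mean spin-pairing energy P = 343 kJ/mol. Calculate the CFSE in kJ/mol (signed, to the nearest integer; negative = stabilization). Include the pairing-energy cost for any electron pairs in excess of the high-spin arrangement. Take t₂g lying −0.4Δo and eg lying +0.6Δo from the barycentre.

Group 6 minus oxidation state +2 gives a d⁴ configuration for Cr²⁺.
Since Δo = 370 kJ/mol > P = 343 kJ/mol, the complex adopts the low-spin configuration.
Filling d⁴ accordingly: t₂g⁴ eg⁰.
Orbital CFSE = -1.6Δo = -1.6 × 370 = -592 kJ/mol.
Excess pairs vs high-spin: 1 − 0 = 1; pairing cost = +343 kJ/mol.
Net CFSE = -592 + 343 = -249 kJ/mol.

-249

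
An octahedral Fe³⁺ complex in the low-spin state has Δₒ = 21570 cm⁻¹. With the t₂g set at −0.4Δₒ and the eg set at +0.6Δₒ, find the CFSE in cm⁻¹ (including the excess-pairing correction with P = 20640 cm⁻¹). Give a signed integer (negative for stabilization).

Group 8 minus oxidation state +3 gives a d⁵ configuration for Fe³⁺.
The d⁵ electrons fill as t₂g⁵ eg⁰.
The orbital stabilization is -2.0Δₒ = -2.0 × 21570 = -43140 cm⁻¹.
Relative to high-spin t₂g³ eg² (0 paired), the low-spin configuration has 2 additional pairs, contributing +2 × 20640 = +41280 cm⁻¹.
Net CFSE = -43140 + 41280 = -1860 cm⁻¹.

-1860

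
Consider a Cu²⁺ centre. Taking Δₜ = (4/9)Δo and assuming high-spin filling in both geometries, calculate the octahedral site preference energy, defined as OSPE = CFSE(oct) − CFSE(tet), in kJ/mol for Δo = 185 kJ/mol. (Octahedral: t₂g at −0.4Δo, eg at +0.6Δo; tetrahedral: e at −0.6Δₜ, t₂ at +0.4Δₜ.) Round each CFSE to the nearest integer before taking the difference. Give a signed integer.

-78

Cu sits in group 11; removing 2 electrons leaves Cu²⁺ with 11 − 2 = 9 d electrons.
In an octahedral site d⁹ (HS) is t₂g⁶ eg³, giving CFSE(oct) = -0.6Δo = -111 kJ/mol.
In a tetrahedral site the filling is e⁴ t₂⁵: CFSE(tet) = -0.4Δₜ = -0.4 × (4/9)(185) = -33 kJ/mol.
Subtracting, OSPE = -111 − (-33) = -78 kJ/mol.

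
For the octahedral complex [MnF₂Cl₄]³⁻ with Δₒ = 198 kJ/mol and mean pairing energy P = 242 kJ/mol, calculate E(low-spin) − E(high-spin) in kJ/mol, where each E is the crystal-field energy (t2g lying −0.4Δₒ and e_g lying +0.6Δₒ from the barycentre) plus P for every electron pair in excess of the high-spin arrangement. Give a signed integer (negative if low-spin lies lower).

44

Ligand charges: 2×(-1) from F⁻ and 4×(-1) from Cl⁻ sum to -6; with overall charge -3, Mn is +3.
Group 7 minus oxidation state +3 gives a d⁴ configuration for Mn³⁺.
High-spin d⁴ fills as t2g^3 e_g^1 with CFSE 3(−0.4) + 1(+0.6) = -0.6Δₒ = -119 kJ/mol.
Low-spin: t2g^4 e_g^0, orbital CFSE = -1.6Δₒ = -317 kJ/mol; plus 1 excess pair × P = +242 kJ/mol; total -75 kJ/mol.
The difference is -75 − (-119) = 44 kJ/mol, so high-spin lies lower.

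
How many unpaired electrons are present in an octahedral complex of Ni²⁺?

2

Group 10 minus oxidation state +2 gives a d⁸ configuration for Ni²⁺.
Configuration: t2g^6 e_g^2, giving 2 unpaired electrons.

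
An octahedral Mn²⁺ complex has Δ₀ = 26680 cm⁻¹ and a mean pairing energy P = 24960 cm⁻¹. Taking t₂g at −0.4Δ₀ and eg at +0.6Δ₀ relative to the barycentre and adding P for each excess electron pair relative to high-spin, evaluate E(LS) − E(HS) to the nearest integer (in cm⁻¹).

Mn sits in group 7; removing 2 electrons leaves Mn²⁺ with 7 − 2 = 5 d electrons.
In the high-spin limit (t₂g³ eg²) the orbital term is 0.0Δ₀ = 0 cm⁻¹, with no excess pairing.
Low-spin: t₂g⁵ eg⁰, orbital CFSE = -2.0Δ₀ = -53360 cm⁻¹; plus 2 excess pairs × P = +49920 cm⁻¹; total -3440 cm⁻¹.
The difference is -3440 − (0) = -3440 cm⁻¹, so low-spin lies lower.

-3440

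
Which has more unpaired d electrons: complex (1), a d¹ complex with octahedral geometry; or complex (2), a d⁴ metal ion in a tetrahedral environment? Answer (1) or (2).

(2)

(1): t₂g¹ eg⁰ → 1 unpaired.
(2): Tetrahedral fields are weak (Δₜ ≈ 4/9 Δₒ), so electrons fill high-spin; e^2 t2^2 → 4 unpaired.
So (2) has more unpaired electrons.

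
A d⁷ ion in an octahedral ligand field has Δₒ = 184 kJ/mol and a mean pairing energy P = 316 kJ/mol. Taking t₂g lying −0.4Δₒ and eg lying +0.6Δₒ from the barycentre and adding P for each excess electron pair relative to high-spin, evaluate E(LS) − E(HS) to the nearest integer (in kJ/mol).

132

High-spin: t₂g⁵ eg², CFSE = -0.8Δₒ = -147 kJ/mol.
Low-spin t₂g⁶ eg¹ gives -1.8Δₒ = -331 kJ/mol, but forming 1 extra pair costs 1P = 316 kJ/mol, so E(LS) = -331 + 316 = -15 kJ/mol.
Thus E(LS) − E(HS) = 132 kJ/mol.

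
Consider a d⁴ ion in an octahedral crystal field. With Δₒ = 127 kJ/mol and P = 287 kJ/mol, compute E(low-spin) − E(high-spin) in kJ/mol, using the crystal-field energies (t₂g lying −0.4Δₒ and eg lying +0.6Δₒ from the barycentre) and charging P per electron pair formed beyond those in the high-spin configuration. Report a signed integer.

High-spin d⁴ fills as t₂g³ eg¹ with CFSE 3(−0.4) + 1(+0.6) = -0.6Δₒ = -76 kJ/mol.
Low-spin t₂g⁴ eg⁰ gives -1.6Δₒ = -203 kJ/mol, but forming 1 extra pair costs 1P = 287 kJ/mol, so E(LS) = -203 + 287 = 84 kJ/mol.
Thus E(LS) − E(HS) = 160 kJ/mol.

160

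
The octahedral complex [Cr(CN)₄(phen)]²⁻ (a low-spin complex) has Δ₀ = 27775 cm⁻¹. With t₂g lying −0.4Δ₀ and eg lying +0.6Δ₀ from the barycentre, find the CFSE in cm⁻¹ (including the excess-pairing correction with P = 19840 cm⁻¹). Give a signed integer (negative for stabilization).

-24600

Ligand charges: 4×(-1) from CN⁻ and 1×(+0) from phen sum to -4; with overall charge -2, Cr is +2.
Group 6 minus oxidation state +2 gives a d⁴ configuration for Cr²⁺.
Configuration: t₂g⁴ eg⁰.
Orbital CFSE = 4(-0.4) + 0(0.6) = -1.6Δ₀ = -1.6 × 27775 = -44440 cm⁻¹.
High-spin d⁴ would be t₂g³ eg¹ with 0 pairs; low-spin has 1, so 1 excess pair costs +1P = +19840 cm⁻¹.
Net CFSE = -44440 + 19840 = -24600 cm⁻¹.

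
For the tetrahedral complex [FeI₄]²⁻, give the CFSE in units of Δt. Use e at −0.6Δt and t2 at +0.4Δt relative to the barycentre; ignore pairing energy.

-0.6 Δt

Each I⁻ contributes -1; 4 × (-1) = -4. With overall charge -2, Fe is in the +2 oxidation state.
Fe²⁺: group 8, so d-count = 8 − 2 = 6.
Tetrahedral splitting is small, so the complex is high-spin.
Configuration: e^3 t2^3.
CFSE = 3(-0.6Δt) + 3(0.4Δt) = -1.8Δt + 1.2Δt = -0.6Δt.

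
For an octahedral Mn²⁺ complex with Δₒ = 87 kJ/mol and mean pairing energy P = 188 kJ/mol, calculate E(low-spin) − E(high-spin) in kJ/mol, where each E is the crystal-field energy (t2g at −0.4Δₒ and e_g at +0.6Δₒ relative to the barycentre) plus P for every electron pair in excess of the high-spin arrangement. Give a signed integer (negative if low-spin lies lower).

202

Mn is in group 7, so Mn²⁺ is d⁵ (7 − 2 = 5).
In the high-spin limit (t2g^3 e_g^2) the orbital term is 0.0Δₒ = 0 kJ/mol, with no excess pairing.
Low-spin: t2g^5 e_g^0, orbital CFSE = -2.0Δₒ = -174 kJ/mol; plus 2 excess pairs × P = +376 kJ/mol; total 202 kJ/mol.
The difference is 202 − (0) = 202 kJ/mol, so high-spin lies lower.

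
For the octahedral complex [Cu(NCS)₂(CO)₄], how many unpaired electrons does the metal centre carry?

1

Ligand charges: 2×(-1) from NCS⁻ and 4×(+0) from CO sum to -2; with overall charge +0, Cu is +2.
Cu is in group 11, so Cu²⁺ is d⁹ (11 − 2 = 9).
Configuration: t₂g⁶ eg³, giving 1 unpaired electron.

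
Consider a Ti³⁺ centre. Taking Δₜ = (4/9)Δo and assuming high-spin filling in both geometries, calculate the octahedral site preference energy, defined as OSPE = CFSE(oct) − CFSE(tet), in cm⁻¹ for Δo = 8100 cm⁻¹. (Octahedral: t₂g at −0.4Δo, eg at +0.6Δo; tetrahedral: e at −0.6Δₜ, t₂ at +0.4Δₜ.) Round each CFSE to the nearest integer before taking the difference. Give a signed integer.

-1080

Ti is in group 4, so Ti³⁺ is d¹ (4 − 3 = 1).
Octahedral (high-spin): t2g^1 e_g^0, CFSE = 1(−0.4) + 0(+0.6) = -0.4Δo = -0.4 × 8100 = -3240 cm⁻¹.
Tetrahedral e^1 t2^0 gives -0.6Δₜ = -0.6 × (4/9) × 8100 = -2160 cm⁻¹.
OSPE = -3240 − (-2160) = -1080 cm⁻¹.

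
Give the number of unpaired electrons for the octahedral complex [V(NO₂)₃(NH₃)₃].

Ligand charges: 3×(-1) from NO₂⁻ and 3×(+0) from NH₃ sum to -3; with overall charge +0, V is +3.
V is in group 5, so V³⁺ is d² (5 − 3 = 2).
Configuration: t₂g² eg⁰, giving 2 unpaired electrons.

2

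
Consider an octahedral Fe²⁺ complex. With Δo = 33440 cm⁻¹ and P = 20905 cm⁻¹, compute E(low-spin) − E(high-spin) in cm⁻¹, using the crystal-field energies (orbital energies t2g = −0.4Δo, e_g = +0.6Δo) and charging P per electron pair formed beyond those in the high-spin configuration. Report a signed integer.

-25070

Fe²⁺: group 8, so d-count = 8 − 2 = 6.
High-spin: t2g^4 e_g^2, CFSE = -0.4Δo = -13376 cm⁻¹.
For low-spin the configuration is t2g^6 e_g^0: orbital energy -2.4 × 33440 = -80256 cm⁻¹, and 2 additional pairs relative to high-spin add 41810 cm⁻¹, giving -38446 cm⁻¹.
The difference is -38446 − (-13376) = -25070 cm⁻¹, so low-spin lies lower.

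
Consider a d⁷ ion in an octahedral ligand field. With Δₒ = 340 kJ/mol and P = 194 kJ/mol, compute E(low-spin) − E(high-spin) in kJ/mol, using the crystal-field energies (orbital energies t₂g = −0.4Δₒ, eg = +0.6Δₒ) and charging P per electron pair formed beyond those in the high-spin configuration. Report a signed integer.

-146

High-spin: t₂g⁵ eg², CFSE = -0.8Δₒ = -272 kJ/mol.
Low-spin t₂g⁶ eg¹ gives -1.8Δₒ = -612 kJ/mol, but forming 1 extra pair costs 1P = 194 kJ/mol, so E(LS) = -612 + 194 = -418 kJ/mol.
E(LS) − E(HS) = -418 − (-272) = -146 kJ/mol.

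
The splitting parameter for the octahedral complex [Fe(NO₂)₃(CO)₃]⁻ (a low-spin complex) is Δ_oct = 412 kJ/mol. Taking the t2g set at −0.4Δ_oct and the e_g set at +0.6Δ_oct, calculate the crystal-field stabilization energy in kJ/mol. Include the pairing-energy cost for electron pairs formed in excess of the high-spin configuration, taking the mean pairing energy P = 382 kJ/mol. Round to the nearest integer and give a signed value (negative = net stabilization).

Ligand charges: 3×(-1) from NO₂⁻ and 3×(+0) from CO sum to -3; with overall charge -1, Fe is +2.
Fe²⁺: group 8, so d-count = 8 − 2 = 6.
Configuration: t2g^6 e_g^0.
CFSE(orbital) = 6×(-0.4Δ_oct) + 0×(0.6Δ_oct) = -2.4Δ_oct; with Δ_oct = 412 kJ/mol that is -989 kJ/mol.
Pairing penalty: 3 pairs vs 1 in the high-spin reference → 2 extra × P = 764 kJ/mol.
Combining: -989 + 764 = -225 kJ/mol.

-225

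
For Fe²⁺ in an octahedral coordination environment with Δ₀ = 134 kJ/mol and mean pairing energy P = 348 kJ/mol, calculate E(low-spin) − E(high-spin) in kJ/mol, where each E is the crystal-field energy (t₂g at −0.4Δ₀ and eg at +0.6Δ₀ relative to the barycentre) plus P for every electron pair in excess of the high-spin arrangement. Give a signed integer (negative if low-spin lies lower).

428

Fe is in group 8, so Fe²⁺ is d⁶ (8 − 2 = 6).
High-spin d⁶ fills as t₂g⁴ eg² with CFSE 4(−0.4) + 2(+0.6) = -0.4Δ₀ = -54 kJ/mol.
For low-spin the configuration is t₂g⁶ eg⁰: orbital energy -2.4 × 134 = -322 kJ/mol, and 2 additional pairs relative to high-spin add 696 kJ/mol, giving 374 kJ/mol.
The difference is 374 − (-54) = 428 kJ/mol, so high-spin lies lower.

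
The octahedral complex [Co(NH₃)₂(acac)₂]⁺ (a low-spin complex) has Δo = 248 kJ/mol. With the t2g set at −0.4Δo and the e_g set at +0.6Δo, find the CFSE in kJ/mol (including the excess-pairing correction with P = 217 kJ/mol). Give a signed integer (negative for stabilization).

Ligand charges: 2×(+0) from NH₃ and 2×(-1) from acac⁻ sum to -2; with overall charge +1, Co is +3.
Co is in group 9, so Co³⁺ is d⁶ (9 − 3 = 6).
The d⁶ electrons fill as t2g^6 e_g^0.
Orbital CFSE = 6(-0.4) + 0(0.6) = -2.4Δo = -2.4 × 248 = -595 kJ/mol.
Pairing penalty: 3 pairs vs 1 in the high-spin reference → 2 extra × P = 434 kJ/mol.
Net CFSE = -595 + 434 = -161 kJ/mol.

-161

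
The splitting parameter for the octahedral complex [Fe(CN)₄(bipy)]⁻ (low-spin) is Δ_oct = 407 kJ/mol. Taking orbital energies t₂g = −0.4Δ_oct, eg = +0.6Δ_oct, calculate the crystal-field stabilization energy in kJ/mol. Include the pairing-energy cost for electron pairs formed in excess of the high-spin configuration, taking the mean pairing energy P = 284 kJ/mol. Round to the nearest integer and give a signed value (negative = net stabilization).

Ligand charges: 4×(-1) from CN⁻ and 1×(+0) from bipy sum to -4; with overall charge -1, Fe is +3.
Fe³⁺: group 8, so d-count = 8 − 3 = 5.
Electron filling gives t₂g⁵ eg⁰.
CFSE(orbital) = 5×(-0.4Δ_oct) + 0×(0.6Δ_oct) = -2.0Δ_oct; with Δ_oct = 407 kJ/mol that is -814 kJ/mol.
Relative to high-spin t₂g³ eg² (0 paired), the low-spin configuration has 2 additional pairs, contributing +2 × 284 = +568 kJ/mol.
Combining: -814 + 568 = -246 kJ/mol.

-246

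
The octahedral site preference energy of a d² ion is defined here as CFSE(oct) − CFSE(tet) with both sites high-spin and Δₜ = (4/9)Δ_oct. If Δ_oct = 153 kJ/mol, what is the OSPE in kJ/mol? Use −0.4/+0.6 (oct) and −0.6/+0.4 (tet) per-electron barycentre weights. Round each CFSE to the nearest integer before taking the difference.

In an octahedral site d² (HS) is t₂g² eg⁰, giving CFSE(oct) = -0.8Δ_oct = -122 kJ/mol.
In a tetrahedral site the filling is e² t₂⁰: CFSE(tet) = -1.2Δₜ = -1.2 × (4/9)(153) = -82 kJ/mol.
OSPE = CFSE(oct) − CFSE(tet) = -122 − (-82) = -40 kJ/mol.

-40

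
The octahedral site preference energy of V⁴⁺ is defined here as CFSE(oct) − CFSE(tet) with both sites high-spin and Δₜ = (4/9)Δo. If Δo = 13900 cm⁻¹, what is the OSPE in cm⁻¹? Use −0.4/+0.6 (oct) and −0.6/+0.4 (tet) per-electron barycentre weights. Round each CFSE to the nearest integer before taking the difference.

V is in group 5, so V⁴⁺ is d¹ (5 − 4 = 1).
In an octahedral site d¹ (HS) is t2g^1 e_g^0, giving CFSE(oct) = -0.4Δo = -5560 cm⁻¹.
Tetrahedral: e^1 t2^0, CFSE = 1(−0.6) + 0(+0.4) = -0.6Δₜ = -0.6 × (4/9) × 13900 = -3707 cm⁻¹.
OSPE = -5560 − (-3707) = -1853 cm⁻¹.

-1853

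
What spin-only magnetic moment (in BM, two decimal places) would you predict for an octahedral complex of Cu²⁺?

1.73 BM

Group 11 minus oxidation state +2 gives a d⁹ configuration for Cu²⁺.
Configuration: t₂g⁶ eg³ → 1 unpaired electron.
μ(spin-only) = √[1(1+2)] = √3 ≈ 1.73 BM.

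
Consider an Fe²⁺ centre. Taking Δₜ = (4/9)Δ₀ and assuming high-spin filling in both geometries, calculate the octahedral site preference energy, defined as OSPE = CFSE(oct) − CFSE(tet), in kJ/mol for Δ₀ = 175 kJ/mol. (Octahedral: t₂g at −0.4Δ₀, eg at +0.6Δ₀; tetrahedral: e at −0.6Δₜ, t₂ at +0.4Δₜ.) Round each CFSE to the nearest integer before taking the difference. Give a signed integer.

Fe²⁺: group 8, so d-count = 8 − 2 = 6.
Octahedral (high-spin): t₂g⁴ eg², CFSE = 4(−0.4) + 2(+0.6) = -0.4Δ₀ = -0.4 × 175 = -70 kJ/mol.
In a tetrahedral site the filling is e³ t₂³: CFSE(tet) = -0.6Δₜ = -0.6 × (4/9)(175) = -47 kJ/mol.
OSPE = -70 − (-47) = -23 kJ/mol.

-23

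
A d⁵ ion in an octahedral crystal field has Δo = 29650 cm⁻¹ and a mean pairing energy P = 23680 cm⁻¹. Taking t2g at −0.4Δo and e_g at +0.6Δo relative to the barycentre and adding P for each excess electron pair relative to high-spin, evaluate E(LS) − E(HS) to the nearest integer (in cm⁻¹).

High-spin: t2g^3 e_g^2, CFSE = 0.0Δo = 0 cm⁻¹.
Low-spin: t2g^5 e_g^0, orbital CFSE = -2.0Δo = -59300 cm⁻¹; plus 2 excess pairs × P = +47360 cm⁻¹; total -11940 cm⁻¹.
E(LS) − E(HS) = -11940 − (0) = -11940 cm⁻¹.

-11940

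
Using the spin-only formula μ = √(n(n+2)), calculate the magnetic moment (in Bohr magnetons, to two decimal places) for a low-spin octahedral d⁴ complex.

2.83 Bohr magnetons

Configuration: t₂g⁴ eg⁰ → 2 unpaired electrons.
μ(spin-only) = √[2(2+2)] = √8 ≈ 2.83 Bohr magnetons.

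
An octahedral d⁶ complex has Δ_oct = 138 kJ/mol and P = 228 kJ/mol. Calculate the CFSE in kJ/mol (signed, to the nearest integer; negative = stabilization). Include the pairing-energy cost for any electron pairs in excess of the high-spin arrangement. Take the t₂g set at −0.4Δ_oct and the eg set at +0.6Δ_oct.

With Δ_oct < P the complex is high-spin.
Filling d⁶ accordingly: t₂g⁴ eg².
Orbital CFSE = -0.4Δ_oct = -0.4 × 138 = -55 kJ/mol.
High-spin has no excess pairs, so no pairing correction applies.

-55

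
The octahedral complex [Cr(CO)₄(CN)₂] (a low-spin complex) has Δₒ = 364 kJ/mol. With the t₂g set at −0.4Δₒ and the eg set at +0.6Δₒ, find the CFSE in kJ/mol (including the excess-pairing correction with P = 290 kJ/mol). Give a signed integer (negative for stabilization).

-292

Ligand charges: 4×(+0) from CO and 2×(-1) from CN⁻ sum to -2; with overall charge +0, Cr is +2.
Cr is in group 6, so Cr²⁺ is d⁴ (6 − 2 = 4).
The d⁴ electrons fill as t₂g⁴ eg⁰.
The orbital stabilization is -1.6Δₒ = -1.6 × 364 = -582 kJ/mol.
Pairing penalty: 1 pair vs 0 in the high-spin reference → 1 extra × P = 290 kJ/mol.
Net CFSE = -582 + 290 = -292 kJ/mol.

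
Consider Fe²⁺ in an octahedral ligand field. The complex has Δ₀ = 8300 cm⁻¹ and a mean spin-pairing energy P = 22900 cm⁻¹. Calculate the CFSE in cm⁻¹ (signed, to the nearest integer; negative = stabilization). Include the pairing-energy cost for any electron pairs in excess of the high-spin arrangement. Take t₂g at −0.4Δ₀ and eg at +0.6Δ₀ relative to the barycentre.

Fe sits in group 8; removing 2 electrons leaves Fe²⁺ with 8 − 2 = 6 d electrons.
With Δ₀ < P the complex is high-spin.
That gives t₂g⁴ eg².
Orbital CFSE = -0.4Δ₀ = -0.4 × 8300 = -3320 cm⁻¹.
High-spin has no excess pairs, so no pairing correction applies.

-3320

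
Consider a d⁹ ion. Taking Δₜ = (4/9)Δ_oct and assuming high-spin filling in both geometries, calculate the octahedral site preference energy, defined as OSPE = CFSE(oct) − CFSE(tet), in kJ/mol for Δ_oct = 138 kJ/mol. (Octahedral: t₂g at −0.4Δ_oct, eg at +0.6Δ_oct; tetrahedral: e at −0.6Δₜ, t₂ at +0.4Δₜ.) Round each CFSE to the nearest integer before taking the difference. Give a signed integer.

-58

Octahedral (high-spin): t₂g⁶ eg³, CFSE = 6(−0.4) + 3(+0.6) = -0.6Δ_oct = -0.6 × 138 = -83 kJ/mol.
In a tetrahedral site the filling is e⁴ t₂⁵: CFSE(tet) = -0.4Δₜ = -0.4 × (4/9)(138) = -25 kJ/mol.
OSPE = -83 − (-25) = -58 kJ/mol.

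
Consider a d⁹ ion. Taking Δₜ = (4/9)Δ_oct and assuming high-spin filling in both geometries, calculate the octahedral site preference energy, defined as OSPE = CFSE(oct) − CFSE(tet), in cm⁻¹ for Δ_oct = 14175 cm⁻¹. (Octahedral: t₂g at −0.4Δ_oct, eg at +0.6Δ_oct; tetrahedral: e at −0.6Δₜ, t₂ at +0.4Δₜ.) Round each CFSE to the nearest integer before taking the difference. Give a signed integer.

In an octahedral site d⁹ (HS) is t₂g⁶ eg³, giving CFSE(oct) = -0.6Δ_oct = -8505 cm⁻¹.
Tetrahedral: e⁴ t₂⁵, CFSE = 4(−0.6) + 5(+0.4) = -0.4Δₜ = -0.4 × (4/9) × 14175 = -2520 cm⁻¹.
Subtracting, OSPE = -8505 − (-2520) = -5985 cm⁻¹.

-5985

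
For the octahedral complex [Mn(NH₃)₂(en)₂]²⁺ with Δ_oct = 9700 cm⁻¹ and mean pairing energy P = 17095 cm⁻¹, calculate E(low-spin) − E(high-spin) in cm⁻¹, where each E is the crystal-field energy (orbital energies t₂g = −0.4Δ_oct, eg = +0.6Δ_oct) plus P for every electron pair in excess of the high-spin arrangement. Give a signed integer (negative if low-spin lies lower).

14790

Ligand charges: 2×(+0) from NH₃ and 2×(+0) from en sum to +0; with overall charge +2, Mn is +2.
Mn sits in group 7; removing 2 electrons leaves Mn²⁺ with 7 − 2 = 5 d electrons.
High-spin: t₂g³ eg², CFSE = 0.0Δ_oct = 0 cm⁻¹.
Low-spin t₂g⁵ eg⁰ gives -2.0Δ_oct = -19400 cm⁻¹, but forming 2 extra pairs costs 2P = 34190 cm⁻¹, so E(LS) = -19400 + 34190 = 14790 cm⁻¹.
The difference is 14790 − (0) = 14790 cm⁻¹, so high-spin lies lower.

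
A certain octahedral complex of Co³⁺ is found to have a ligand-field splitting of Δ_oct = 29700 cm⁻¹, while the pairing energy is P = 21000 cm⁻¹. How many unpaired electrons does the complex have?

Co sits in group 9; removing 3 electrons leaves Co³⁺ with 9 − 3 = 6 d electrons.
Here Δ_oct > P (29700 > 21000), so the low-spin state is favoured.
Filling d⁶ accordingly: t₂g⁶ eg⁰.
Unpaired electrons: 0.

0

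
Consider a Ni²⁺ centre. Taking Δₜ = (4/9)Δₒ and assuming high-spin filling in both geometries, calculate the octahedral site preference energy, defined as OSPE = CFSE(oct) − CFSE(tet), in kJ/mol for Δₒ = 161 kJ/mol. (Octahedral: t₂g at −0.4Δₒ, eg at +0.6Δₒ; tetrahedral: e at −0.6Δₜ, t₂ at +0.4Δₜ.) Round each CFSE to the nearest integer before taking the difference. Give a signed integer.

Ni sits in group 10; removing 2 electrons leaves Ni²⁺ with 10 − 2 = 8 d electrons.
In an octahedral site d⁸ (HS) is t2g^6 e_g^2, giving CFSE(oct) = -1.2Δₒ = -193 kJ/mol.
Tetrahedral e^4 t2^4 gives -0.8Δₜ = -0.8 × (4/9) × 161 = -57 kJ/mol.
OSPE = CFSE(oct) − CFSE(tet) = -193 − (-57) = -136 kJ/mol.

-136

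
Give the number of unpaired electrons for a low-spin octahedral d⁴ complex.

2

Configuration: t₂g⁴ eg⁰, giving 2 unpaired electrons.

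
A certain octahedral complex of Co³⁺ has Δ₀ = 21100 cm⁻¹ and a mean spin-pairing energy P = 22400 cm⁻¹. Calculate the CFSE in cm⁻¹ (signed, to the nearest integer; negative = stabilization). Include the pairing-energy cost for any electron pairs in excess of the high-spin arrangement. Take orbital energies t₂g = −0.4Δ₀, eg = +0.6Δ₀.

-8440

Group 9 minus oxidation state +3 gives a d⁶ configuration for Co³⁺.
Since Δ₀ = 21100 cm⁻¹ < P = 22400 cm⁻¹, the complex adopts the high-spin configuration.
That gives t₂g⁴ eg².
Orbital CFSE = -0.4Δ₀ = -0.4 × 21100 = -8440 cm⁻¹.
High-spin has no excess pairs, so no pairing correction applies.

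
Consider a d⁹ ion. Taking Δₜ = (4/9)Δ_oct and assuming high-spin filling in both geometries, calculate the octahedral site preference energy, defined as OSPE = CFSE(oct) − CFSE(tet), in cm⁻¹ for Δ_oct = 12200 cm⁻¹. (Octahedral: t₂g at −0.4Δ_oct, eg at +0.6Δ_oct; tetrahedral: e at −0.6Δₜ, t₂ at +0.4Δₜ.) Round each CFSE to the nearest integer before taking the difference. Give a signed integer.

In an octahedral site d⁹ (HS) is t₂g⁶ eg³, giving CFSE(oct) = -0.6Δ_oct = -7320 cm⁻¹.
In a tetrahedral site the filling is e⁴ t₂⁵: CFSE(tet) = -0.4Δₜ = -0.4 × (4/9)(12200) = -2169 cm⁻¹.
Subtracting, OSPE = -7320 − (-2169) = -5151 cm⁻¹.

-5151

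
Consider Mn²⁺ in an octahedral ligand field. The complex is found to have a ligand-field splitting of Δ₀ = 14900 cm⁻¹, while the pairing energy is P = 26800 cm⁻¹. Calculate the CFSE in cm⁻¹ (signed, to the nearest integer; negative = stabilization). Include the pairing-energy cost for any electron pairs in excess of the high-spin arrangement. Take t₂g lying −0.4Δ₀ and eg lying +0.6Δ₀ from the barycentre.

Mn²⁺: group 7, so d-count = 7 − 2 = 5.
Since Δ₀ = 14900 cm⁻¹ < P = 26800 cm⁻¹, the complex adopts the high-spin configuration.
Filling d⁵ accordingly: t₂g³ eg².
Orbital CFSE = 0.0Δ₀ = 0.0 × 14900 = 0 cm⁻¹.
High-spin has no excess pairs, so no pairing correction applies.

0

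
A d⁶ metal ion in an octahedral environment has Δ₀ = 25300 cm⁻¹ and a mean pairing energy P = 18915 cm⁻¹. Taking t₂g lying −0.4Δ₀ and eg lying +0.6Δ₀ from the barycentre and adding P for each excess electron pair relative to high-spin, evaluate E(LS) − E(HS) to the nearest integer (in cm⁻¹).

-12770

In the high-spin limit (t₂g⁴ eg²) the orbital term is -0.4Δ₀ = -10120 cm⁻¹, with no excess pairing.
Low-spin: t₂g⁶ eg⁰, orbital CFSE = -2.4Δ₀ = -60720 cm⁻¹; plus 2 excess pairs × P = +37830 cm⁻¹; total -22890 cm⁻¹.
E(LS) − E(HS) = -22890 − (-10120) = -12770 cm⁻¹.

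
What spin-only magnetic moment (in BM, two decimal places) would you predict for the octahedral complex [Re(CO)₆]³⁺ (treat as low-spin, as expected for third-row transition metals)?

2.83 BM

CO is neutral, so the +3 overall charge sits on Re: oxidation state +3.
Re is in group 7, so Re³⁺ is d⁴ (7 − 3 = 4).
Configuration: t2g^4 e_g^0 → 2 unpaired electrons.
μ(spin-only) = √[2(2+2)] = √8 ≈ 2.83 BM.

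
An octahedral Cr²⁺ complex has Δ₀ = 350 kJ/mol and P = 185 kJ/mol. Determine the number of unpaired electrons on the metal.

2

Cr sits in group 6; removing 2 electrons leaves Cr²⁺ with 6 − 2 = 4 d electrons.
Here Δ₀ > P (350 > 185), so the low-spin state is favoured.
Filling d⁴ accordingly: t₂g⁴ eg⁰.
Unpaired electrons: 2.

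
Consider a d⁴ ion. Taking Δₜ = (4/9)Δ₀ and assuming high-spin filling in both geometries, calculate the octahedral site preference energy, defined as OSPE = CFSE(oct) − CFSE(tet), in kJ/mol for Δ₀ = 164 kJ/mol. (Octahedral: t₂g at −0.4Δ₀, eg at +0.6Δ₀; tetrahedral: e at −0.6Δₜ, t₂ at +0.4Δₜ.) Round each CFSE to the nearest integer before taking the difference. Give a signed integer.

Octahedral (high-spin): t2g^3 e_g^1, CFSE = 3(−0.4) + 1(+0.6) = -0.6Δ₀ = -0.6 × 164 = -98 kJ/mol.
Tetrahedral e^2 t2^2 gives -0.4Δₜ = -0.4 × (4/9) × 164 = -29 kJ/mol.
OSPE = CFSE(oct) − CFSE(tet) = -98 − (-29) = -69 kJ/mol.

-69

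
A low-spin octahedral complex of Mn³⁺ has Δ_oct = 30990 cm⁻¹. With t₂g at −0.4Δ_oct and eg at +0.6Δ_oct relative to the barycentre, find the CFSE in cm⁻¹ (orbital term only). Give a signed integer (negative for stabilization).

-49584

Group 7 minus oxidation state +3 gives a d⁴ configuration for Mn³⁺.
Electron filling gives t₂g⁴ eg⁰.
The orbital stabilization is -1.6Δ_oct = -1.6 × 30990 = -49584 cm⁻¹.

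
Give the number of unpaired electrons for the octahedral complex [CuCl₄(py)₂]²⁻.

1

Ligand charges: 4×(-1) from Cl⁻ and 2×(+0) from py sum to -4; with overall charge -2, Cu is +2.
Group 11 minus oxidation state +2 gives a d⁹ configuration for Cu²⁺.
Configuration: t₂g⁶ eg³, giving 1 unpaired electron.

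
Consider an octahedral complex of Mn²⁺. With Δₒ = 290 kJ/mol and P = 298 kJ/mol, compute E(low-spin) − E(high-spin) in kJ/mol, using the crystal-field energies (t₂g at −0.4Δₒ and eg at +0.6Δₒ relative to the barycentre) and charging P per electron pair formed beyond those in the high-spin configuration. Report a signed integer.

16

Mn is in group 7, so Mn²⁺ is d⁵ (7 − 2 = 5).
High-spin d⁵ fills as t₂g³ eg² with CFSE 3(−0.4) + 2(+0.6) = 0.0Δₒ = 0 kJ/mol.
For low-spin the configuration is t₂g⁵ eg⁰: orbital energy -2.0 × 290 = -580 kJ/mol, and 2 additional pairs relative to high-spin add 596 kJ/mol, giving 16 kJ/mol.
E(LS) − E(HS) = 16 − (0) = 16 kJ/mol.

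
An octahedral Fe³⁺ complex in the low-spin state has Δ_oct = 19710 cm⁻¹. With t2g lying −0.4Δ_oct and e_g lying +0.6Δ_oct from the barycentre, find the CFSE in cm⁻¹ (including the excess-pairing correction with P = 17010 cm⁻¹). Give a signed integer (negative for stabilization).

-5400

Fe sits in group 8; removing 3 electrons leaves Fe³⁺ with 8 − 3 = 5 d electrons.
The d⁵ electrons fill as t2g^5 e_g^0.
The orbital stabilization is -2.0Δ_oct = -2.0 × 19710 = -39420 cm⁻¹.
Pairing penalty: 2 pairs vs 0 in the high-spin reference → 2 extra × P = 34020 cm⁻¹.
Combining: -39420 + 34020 = -5400 cm⁻¹.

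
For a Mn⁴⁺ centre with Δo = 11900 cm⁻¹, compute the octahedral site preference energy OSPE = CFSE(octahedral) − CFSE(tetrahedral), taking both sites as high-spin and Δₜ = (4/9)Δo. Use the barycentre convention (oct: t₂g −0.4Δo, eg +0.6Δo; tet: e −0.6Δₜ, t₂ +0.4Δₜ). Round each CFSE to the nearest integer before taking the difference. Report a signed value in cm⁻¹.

-10049

Mn⁴⁺: group 7, so d-count = 7 − 4 = 3.
In an octahedral site d³ (HS) is t₂g³ eg⁰, giving CFSE(oct) = -1.2Δo = -14280 cm⁻¹.
Tetrahedral: e² t₂¹, CFSE = 2(−0.6) + 1(+0.4) = -0.8Δₜ = -0.8 × (4/9) × 11900 = -4231 cm⁻¹.
OSPE = CFSE(oct) − CFSE(tet) = -14280 − (-4231) = -10049 cm⁻¹.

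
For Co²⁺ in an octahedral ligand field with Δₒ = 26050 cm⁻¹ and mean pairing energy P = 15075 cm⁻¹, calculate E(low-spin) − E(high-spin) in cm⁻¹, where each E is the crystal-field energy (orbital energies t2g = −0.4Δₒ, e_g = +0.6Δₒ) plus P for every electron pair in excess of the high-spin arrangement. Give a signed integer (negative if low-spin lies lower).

Group 9 minus oxidation state +2 gives a d⁷ configuration for Co²⁺.
In the high-spin limit (t2g^5 e_g^2) the orbital term is -0.8Δₒ = -20840 cm⁻¹, with no excess pairing.
For low-spin the configuration is t2g^6 e_g^1: orbital energy -1.8 × 26050 = -46890 cm⁻¹, and 1 additional pair relative to high-spin adds 15075 cm⁻¹, giving -31815 cm⁻¹.
E(LS) − E(HS) = -31815 − (-20840) = -10975 cm⁻¹.

-10975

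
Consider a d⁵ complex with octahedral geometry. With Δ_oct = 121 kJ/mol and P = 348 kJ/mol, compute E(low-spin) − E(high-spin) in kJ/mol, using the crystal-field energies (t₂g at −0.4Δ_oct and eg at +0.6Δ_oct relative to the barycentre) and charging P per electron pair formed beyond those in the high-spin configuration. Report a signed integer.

High-spin d⁵ fills as t₂g³ eg² with CFSE 3(−0.4) + 2(+0.6) = 0.0Δ_oct = 0 kJ/mol.
Low-spin t₂g⁵ eg⁰ gives -2.0Δ_oct = -242 kJ/mol, but forming 2 extra pairs costs 2P = 696 kJ/mol, so E(LS) = -242 + 696 = 454 kJ/mol.
The difference is 454 − (0) = 454 kJ/mol, so high-spin lies lower.

454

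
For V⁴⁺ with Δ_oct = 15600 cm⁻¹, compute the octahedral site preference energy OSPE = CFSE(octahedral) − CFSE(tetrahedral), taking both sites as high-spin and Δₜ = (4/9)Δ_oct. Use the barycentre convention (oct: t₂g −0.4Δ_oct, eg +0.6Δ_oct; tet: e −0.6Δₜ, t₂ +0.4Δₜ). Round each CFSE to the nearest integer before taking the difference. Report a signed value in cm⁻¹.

-2080

V sits in group 5; removing 4 electrons leaves V⁴⁺ with 5 − 4 = 1 d electrons.
Octahedral (high-spin): t2g^1 e_g^0, CFSE = 1(−0.4) + 0(+0.6) = -0.4Δ_oct = -0.4 × 15600 = -6240 cm⁻¹.
Tetrahedral e^1 t2^0 gives -0.6Δₜ = -0.6 × (4/9) × 15600 = -4160 cm⁻¹.
OSPE = -6240 − (-4160) = -2080 cm⁻¹.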